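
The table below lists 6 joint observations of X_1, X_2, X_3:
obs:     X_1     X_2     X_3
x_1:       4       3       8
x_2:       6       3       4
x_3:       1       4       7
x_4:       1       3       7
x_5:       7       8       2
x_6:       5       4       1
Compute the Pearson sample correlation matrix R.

Step 1 — column means:
  mean(X_1) = (4 + 6 + 1 + 1 + 7 + 5) / 6 = 24/6 = 4
  mean(X_2) = (3 + 3 + 4 + 3 + 8 + 4) / 6 = 25/6 = 4.1667
  mean(X_3) = (8 + 4 + 7 + 7 + 2 + 1) / 6 = 29/6 = 4.8333

Step 2 — sample variances and covariances s[i,j] = (1/(n-1)) · Σ_k (x_{k,i} - mean_i) · (x_{k,j} - mean_j), with n-1 = 5:
  s[X_1,X_1] = ((0)·(0) + (2)·(2) + (-3)·(-3) + (-3)·(-3) + (3)·(3) + (1)·(1)) / 5 = 32/5 = 6.4
  s[X_1,X_2] = ((0)·(-1.1667) + (2)·(-1.1667) + (-3)·(-0.1667) + (-3)·(-1.1667) + (3)·(3.8333) + (1)·(-0.1667)) / 5 = 13/5 = 2.6
  s[X_1,X_3] = ((0)·(3.1667) + (2)·(-0.8333) + (-3)·(2.1667) + (-3)·(2.1667) + (3)·(-2.8333) + (1)·(-3.8333)) / 5 = -27/5 = -5.4
  s[X_2,X_2] = ((-1.1667)·(-1.1667) + (-1.1667)·(-1.1667) + (-0.1667)·(-0.1667) + (-1.1667)·(-1.1667) + (3.8333)·(3.8333) + (-0.1667)·(-0.1667)) / 5 = 18.8333/5 = 3.7667
  s[X_2,X_3] = ((-1.1667)·(3.1667) + (-1.1667)·(-0.8333) + (-0.1667)·(2.1667) + (-1.1667)·(2.1667) + (3.8333)·(-2.8333) + (-0.1667)·(-3.8333)) / 5 = -15.8333/5 = -3.1667
  s[X_3,X_3] = ((3.1667)·(3.1667) + (-0.8333)·(-0.8333) + (2.1667)·(2.1667) + (2.1667)·(2.1667) + (-2.8333)·(-2.8333) + (-3.8333)·(-3.8333)) / 5 = 42.8333/5 = 8.5667
  Sample standard deviations s_i = √(s[i,i]):
  s(X_1) = √(6.4) = 2.5298
  s(X_2) = √(3.7667) = 1.9408
  s(X_3) = √(8.5667) = 2.9269

Step 3 — r_{ij} = s_{ij} / (s_i · s_j):
  r[X_1,X_1] = 1 (diagonal).
  r[X_1,X_2] = 2.6 / (2.5298 · 1.9408) = 2.6 / 4.9099 = 0.5295
  r[X_1,X_3] = -5.4 / (2.5298 · 2.9269) = -5.4 / 7.4045 = -0.7293
  r[X_2,X_2] = 1 (diagonal).
  r[X_2,X_3] = -3.1667 / (1.9408 · 2.9269) = -3.1667 / 5.6805 = -0.5575
  r[X_3,X_3] = 1 (diagonal).

R is symmetric with unit diagonal. Assembling:

R = [[1, 0.5295, -0.7293],
 [0.5295, 1, -0.5575],
 [-0.7293, -0.5575, 1]]


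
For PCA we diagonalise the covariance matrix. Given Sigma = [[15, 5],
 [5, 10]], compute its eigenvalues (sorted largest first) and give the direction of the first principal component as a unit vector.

Step 1 — characteristic polynomial of 2×2 Sigma:
  det(Sigma - λI) = λ² - trace · λ + det = 0.
  trace = 15 + 10 = 25, det = 15·10 - (5)² = 125.
Step 2 — discriminant:
  Δ = trace² - 4·det = 625 - 500 = 125.
Step 3 — eigenvalues:
  λ = (trace ± √Δ)/2 = (25 ± 11.1803)/2,
  λ_1 = 18.0902,  λ_2 = 6.9098.

Step 4 — unit eigenvector for λ_1: solve (Sigma - λ_1 I)v = 0. First row:
  (15 - 18.0902)·v_x + (5)·v_y = 0, i.e. (-3.0902)·v_x + (5)·v_y = 0,
  so v ∝ (b, λ_1 - a) = (5, 3.0902) = u.
  ||u|| = √((5)² + (3.0902)²) = √(34.5492) ≈ 5.8779,
  v_1 = u/||u|| ≈ (0.8507, 0.5257) (||v_1|| = 1).

λ_1 = 18.0902,  λ_2 = 6.9098;  v_1 ≈ (0.8507, 0.5257)


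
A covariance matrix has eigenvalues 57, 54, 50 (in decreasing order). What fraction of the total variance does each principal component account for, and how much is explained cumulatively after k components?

Step 1 — total variance = trace(Sigma) = Σ λ_i = 57 + 54 + 50 = 161.

Step 2 — fraction explained by component i = λ_i / Σ λ:
  PC1: 57/161 = 0.354
  PC2: 54/161 = 0.3354
  PC3: 50/161 = 0.3106

Step 3 — cumulative fraction after k components = (λ_1 + ... + λ_k) / Σ λ:
  k = 1: 57/161 = 0.354
  k = 2: (57 + 54)/161 = 111/161 = 0.6894
  k = 3: (57 + 54 + 50)/161 = 161/161 = 1

Summary (fraction, with percent):

explained: PC1 0.354 (35.4%), PC2 0.3354 (33.54%), PC3 0.3106 (31.06%);  cumulative: 0.354, 0.6894, 1


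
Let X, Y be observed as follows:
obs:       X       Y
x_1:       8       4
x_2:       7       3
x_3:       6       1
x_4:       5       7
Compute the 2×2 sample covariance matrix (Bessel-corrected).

Step 1 — column means:
  mean(X) = (8 + 7 + 6 + 5) / 4 = 26/4 = 6.5
  mean(Y) = (4 + 3 + 1 + 7) / 4 = 15/4 = 3.75

Step 2 — sample covariance S[i,j] = (1/(n-1)) · Σ_k (x_{k,i} - mean_i) · (x_{k,j} - mean_j), with n-1 = 3.
  S[X,X] = ((1.5)·(1.5) + (0.5)·(0.5) + (-0.5)·(-0.5) + (-1.5)·(-1.5)) / 3 = 5/3 = 1.6667
  S[X,Y] = ((1.5)·(0.25) + (0.5)·(-0.75) + (-0.5)·(-2.75) + (-1.5)·(3.25)) / 3 = -3.5/3 = -1.1667
  S[Y,Y] = ((0.25)·(0.25) + (-0.75)·(-0.75) + (-2.75)·(-2.75) + (3.25)·(3.25)) / 3 = 18.75/3 = 6.25

S is symmetric (S[j,i] = S[i,j]). Assembling:

S = [[1.6667, -1.1667],
 [-1.1667, 6.25]]


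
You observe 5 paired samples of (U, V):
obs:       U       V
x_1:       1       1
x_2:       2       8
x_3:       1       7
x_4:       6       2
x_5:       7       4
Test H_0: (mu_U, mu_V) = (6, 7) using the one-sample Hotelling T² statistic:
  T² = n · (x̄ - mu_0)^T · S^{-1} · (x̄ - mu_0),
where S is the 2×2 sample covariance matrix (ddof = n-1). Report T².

Step 1 — sample mean vector:
  mean(U) = (1 + 2 + 1 + 6 + 7) / 5 = 17/5 = 3.4
  mean(V) = (1 + 8 + 7 + 2 + 4) / 5 = 22/5 = 4.4
  x̄ = (3.4, 4.4),  deviation x̄ - mu_0 = (3.4, 4.4) - (6, 7) = (-2.6, -2.6).

Step 2 — sample covariance matrix, S[i,j] = (1/(n-1)) · Σ_k (x_{k,i} - mean_i) · (x_{k,j} - mean_j), divisor n-1 = 4:
  S[U,U] = ((-2.4)·(-2.4) + (-1.4)·(-1.4) + (-2.4)·(-2.4) + (2.6)·(2.6) + (3.6)·(3.6)) / 4 = 33.2/4 = 8.3
  S[U,V] = ((-2.4)·(-3.4) + (-1.4)·(3.6) + (-2.4)·(2.6) + (2.6)·(-2.4) + (3.6)·(-0.4)) / 4 = -10.8/4 = -2.7
  S[V,V] = ((-3.4)·(-3.4) + (3.6)·(3.6) + (2.6)·(2.6) + (-2.4)·(-2.4) + (-0.4)·(-0.4)) / 4 = 37.2/4 = 9.3
  S = [[8.3, -2.7],
 [-2.7, 9.3]].

Step 3 — invert S. det(S) = 8.3·9.3 - (-2.7)² = 69.9.
  S^{-1} = (1/det) · [[d, -b], [-b, a]] = [[0.133, 0.0386],
 [0.0386, 0.1187]].

Step 4 — quadratic form (x̄ - mu_0)^T · S^{-1} · (x̄ - mu_0):
  S^{-1} · (x̄ - mu_0) = (-0.4464, -0.4092),
  (x̄ - mu_0)^T · [...] = (-2.6)·(-0.4464) + (-2.6)·(-0.4092) = 2.2243.

Step 5 — scale by n: T² = 5 · 2.2243 = 11.1216.

T² ≈ 11.1216


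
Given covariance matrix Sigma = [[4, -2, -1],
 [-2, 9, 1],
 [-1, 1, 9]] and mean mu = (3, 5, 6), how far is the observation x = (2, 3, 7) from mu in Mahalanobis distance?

Step 1 — centre the observation: (x - mu) = (-1, -2, 1).

Step 2 — invert Sigma (cofactor / det for 3×3, or solve directly):
  Sigma^{-1} = [[0.2867, 0.0609, 0.0251],
 [0.0609, 0.1254, -0.0072],
 [0.0251, -0.0072, 0.1147]].

Step 3 — form the quadratic (x - mu)^T · Sigma^{-1} · (x - mu):
  Sigma^{-1} · (x - mu) = (-0.3835, -0.319, 0.1039).
  (x - mu)^T · [Sigma^{-1} · (x - mu)] = (-1)·(-0.3835) + (-2)·(-0.319) + (1)·(0.1039) = 1.1254.

Step 4 — take square root: d = √(1.1254) ≈ 1.0609.

d(x, mu) = √(1.1254) ≈ 1.0609


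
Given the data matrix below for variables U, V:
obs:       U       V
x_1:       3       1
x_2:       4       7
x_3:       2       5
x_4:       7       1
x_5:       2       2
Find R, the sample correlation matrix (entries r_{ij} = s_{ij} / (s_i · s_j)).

Step 1 — column means:
  mean(U) = (3 + 4 + 2 + 7 + 2) / 5 = 18/5 = 3.6
  mean(V) = (1 + 7 + 5 + 1 + 2) / 5 = 16/5 = 3.2

Step 2 — sample variances and covariances s[i,j] = (1/(n-1)) · Σ_k (x_{k,i} - mean_i) · (x_{k,j} - mean_j), with n-1 = 4:
  s[U,U] = ((-0.6)·(-0.6) + (0.4)·(0.4) + (-1.6)·(-1.6) + (3.4)·(3.4) + (-1.6)·(-1.6)) / 4 = 17.2/4 = 4.3
  s[U,V] = ((-0.6)·(-2.2) + (0.4)·(3.8) + (-1.6)·(1.8) + (3.4)·(-2.2) + (-1.6)·(-1.2)) / 4 = -5.6/4 = -1.4
  s[V,V] = ((-2.2)·(-2.2) + (3.8)·(3.8) + (1.8)·(1.8) + (-2.2)·(-2.2) + (-1.2)·(-1.2)) / 4 = 28.8/4 = 7.2
  Sample standard deviations s_i = √(s[i,i]):
  s(U) = √(4.3) = 2.0736
  s(V) = √(7.2) = 2.6833

Step 3 — r_{ij} = s_{ij} / (s_i · s_j):
  r[U,U] = 1 (diagonal).
  r[U,V] = -1.4 / (2.0736 · 2.6833) = -1.4 / 5.5642 = -0.2516
  r[V,V] = 1 (diagonal).

R is symmetric with unit diagonal. Assembling:

R = [[1, -0.2516],
 [-0.2516, 1]]


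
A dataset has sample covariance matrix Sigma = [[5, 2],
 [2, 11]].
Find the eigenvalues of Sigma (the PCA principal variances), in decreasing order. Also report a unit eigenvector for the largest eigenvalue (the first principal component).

Step 1 — characteristic polynomial of 2×2 Sigma:
  det(Sigma - λI) = λ² - trace · λ + det = 0.
  trace = 5 + 11 = 16, det = 5·11 - (2)² = 51.
Step 2 — discriminant:
  Δ = trace² - 4·det = 256 - 204 = 52.
Step 3 — eigenvalues:
  λ = (trace ± √Δ)/2 = (16 ± 7.2111)/2,
  λ_1 = 11.6056,  λ_2 = 4.3944.

Step 4 — unit eigenvector for λ_1: solve (Sigma - λ_1 I)v = 0. First row:
  (5 - 11.6056)·v_x + (2)·v_y = 0, i.e. (-6.6056)·v_x + (2)·v_y = 0,
  so v ∝ (b, λ_1 - a) = (2, 6.6056) = u.
  ||u|| = √((2)² + (6.6056)²) = √(47.6333) ≈ 6.9017,
  v_1 = u/||u|| ≈ (0.2898, 0.9571) (||v_1|| = 1).

λ_1 = 11.6056,  λ_2 = 4.3944;  v_1 ≈ (0.2898, 0.9571)


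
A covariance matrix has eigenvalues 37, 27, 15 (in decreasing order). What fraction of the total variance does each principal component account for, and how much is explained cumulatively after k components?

Step 1 — total variance = trace(Sigma) = Σ λ_i = 37 + 27 + 15 = 79.

Step 2 — fraction explained by component i = λ_i / Σ λ:
  PC1: 37/79 = 0.4684
  PC2: 27/79 = 0.3418
  PC3: 15/79 = 0.1899

Step 3 — cumulative fraction after k components = (λ_1 + ... + λ_k) / Σ λ:
  k = 1: 37/79 = 0.4684
  k = 2: (37 + 27)/79 = 64/79 = 0.8101
  k = 3: (37 + 27 + 15)/79 = 79/79 = 1

Summary (fraction, with percent):

explained: PC1 0.4684 (46.84%), PC2 0.3418 (34.18%), PC3 0.1899 (18.99%);  cumulative: 0.4684, 0.8101, 1


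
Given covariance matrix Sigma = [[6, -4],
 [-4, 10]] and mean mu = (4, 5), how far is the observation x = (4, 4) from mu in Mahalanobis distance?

Step 1 — centre the observation: (x - mu) = (0, -1).

Step 2 — invert Sigma. det(Sigma) = 6·10 - (-4)² = 44.
  Sigma^{-1} = (1/det) · [[d, -b], [-b, a]] = [[0.2273, 0.0909],
 [0.0909, 0.1364]].

Step 3 — form the quadratic (x - mu)^T · Sigma^{-1} · (x - mu):
  Sigma^{-1} · (x - mu) = (-0.0909, -0.1364).
  (x - mu)^T · [Sigma^{-1} · (x - mu)] = (0)·(-0.0909) + (-1)·(-0.1364) = 0.1364.

Step 4 — take square root: d = √(0.1364) ≈ 0.3693.

d(x, mu) = √(0.1364) ≈ 0.3693


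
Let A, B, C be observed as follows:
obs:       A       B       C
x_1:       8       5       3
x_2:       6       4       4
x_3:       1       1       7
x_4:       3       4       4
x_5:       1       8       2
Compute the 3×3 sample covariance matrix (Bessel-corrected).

Step 1 — column means:
  mean(A) = (8 + 6 + 1 + 3 + 1) / 5 = 19/5 = 3.8
  mean(B) = (5 + 4 + 1 + 4 + 8) / 5 = 22/5 = 4.4
  mean(C) = (3 + 4 + 7 + 4 + 2) / 5 = 20/5 = 4

Step 2 — sample covariance S[i,j] = (1/(n-1)) · Σ_k (x_{k,i} - mean_i) · (x_{k,j} - mean_j), with n-1 = 4.
  S[A,A] = ((4.2)·(4.2) + (2.2)·(2.2) + (-2.8)·(-2.8) + (-0.8)·(-0.8) + (-2.8)·(-2.8)) / 4 = 38.8/4 = 9.7
  S[A,B] = ((4.2)·(0.6) + (2.2)·(-0.4) + (-2.8)·(-3.4) + (-0.8)·(-0.4) + (-2.8)·(3.6)) / 4 = 1.4/4 = 0.35
  S[A,C] = ((4.2)·(-1) + (2.2)·(0) + (-2.8)·(3) + (-0.8)·(0) + (-2.8)·(-2)) / 4 = -7/4 = -1.75
  S[B,B] = ((0.6)·(0.6) + (-0.4)·(-0.4) + (-3.4)·(-3.4) + (-0.4)·(-0.4) + (3.6)·(3.6)) / 4 = 25.2/4 = 6.3
  S[B,C] = ((0.6)·(-1) + (-0.4)·(0) + (-3.4)·(3) + (-0.4)·(0) + (3.6)·(-2)) / 4 = -18/4 = -4.5
  S[C,C] = ((-1)·(-1) + (0)·(0) + (3)·(3) + (0)·(0) + (-2)·(-2)) / 4 = 14/4 = 3.5

S is symmetric (S[j,i] = S[i,j]). Assembling:

S = [[9.7, 0.35, -1.75],
 [0.35, 6.3, -4.5],
 [-1.75, -4.5, 3.5]]


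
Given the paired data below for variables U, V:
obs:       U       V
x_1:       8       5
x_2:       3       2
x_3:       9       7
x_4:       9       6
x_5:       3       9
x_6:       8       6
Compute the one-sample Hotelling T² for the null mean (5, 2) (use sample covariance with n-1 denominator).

Step 1 — sample mean vector:
  mean(U) = (8 + 3 + 9 + 9 + 3 + 8) / 6 = 40/6 = 6.6667
  mean(V) = (5 + 2 + 7 + 6 + 9 + 6) / 6 = 35/6 = 5.8333
  x̄ = (6.6667, 5.8333),  deviation x̄ - mu_0 = (6.6667, 5.8333) - (5, 2) = (1.6667, 3.8333).

Step 2 — sample covariance matrix, S[i,j] = (1/(n-1)) · Σ_k (x_{k,i} - mean_i) · (x_{k,j} - mean_j), divisor n-1 = 5:
  S[U,U] = ((1.3333)·(1.3333) + (-3.6667)·(-3.6667) + (2.3333)·(2.3333) + (2.3333)·(2.3333) + (-3.6667)·(-3.6667) + (1.3333)·(1.3333)) / 5 = 41.3333/5 = 8.2667
  S[U,V] = ((1.3333)·(-0.8333) + (-3.6667)·(-3.8333) + (2.3333)·(1.1667) + (2.3333)·(0.1667) + (-3.6667)·(3.1667) + (1.3333)·(0.1667)) / 5 = 4.6667/5 = 0.9333
  S[V,V] = ((-0.8333)·(-0.8333) + (-3.8333)·(-3.8333) + (1.1667)·(1.1667) + (0.1667)·(0.1667) + (3.1667)·(3.1667) + (0.1667)·(0.1667)) / 5 = 26.8333/5 = 5.3667
  S = [[8.2667, 0.9333],
 [0.9333, 5.3667]].

Step 3 — invert S. det(S) = 8.2667·5.3667 - (0.9333)² = 43.4933.
  S^{-1} = (1/det) · [[d, -b], [-b, a]] = [[0.1234, -0.0215],
 [-0.0215, 0.1901]].

Step 4 — quadratic form (x̄ - mu_0)^T · S^{-1} · (x̄ - mu_0):
  S^{-1} · (x̄ - mu_0) = (0.1234, 0.6928),
  (x̄ - mu_0)^T · [...] = (1.6667)·(0.1234) + (3.8333)·(0.6928) = 2.8615.

Step 5 — scale by n: T² = 6 · 2.8615 = 17.1689.

T² ≈ 17.1689


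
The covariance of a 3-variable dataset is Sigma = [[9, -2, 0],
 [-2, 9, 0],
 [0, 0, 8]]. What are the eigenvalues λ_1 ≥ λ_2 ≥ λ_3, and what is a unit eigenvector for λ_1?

Step 1 — characteristic polynomial p(λ) = det(λI - Sigma) = λ³ - tr·λ² + c_1·λ - det, where tr = trace, c_1 = sum of the principal 2×2 minors, det = det(Sigma):
  tr = 9 + 9 + 8 = 26,
  c_1 = (9·9 - (-2)²) + (9·8 - (0)²) + (9·8 - (0)²) = 77 + 72 + 72 = 221,
  det = 9·(9·8 - (0)²) - (-2)·((-2)·8 - (0)·(0)) + (0)·((-2)·(0) - 9·(0)) = 9·(72) - (-2)·(-16) + (0)·(0) = 616.
  So p(λ) = λ³ - 26λ² + 221λ - 616.
Step 2 — look for an integer root (rational root theorem: any rational root is an integer divisor of 616). Testing λ = 7:
  p(7) = 343 - 1274 + 1547 - 616 = 0  ✓
  Dividing out (λ - 7): p(λ) = (λ - 7)(λ² - 19λ + 88).
Step 3 — remaining eigenvalues from the quadratic λ² - 19λ + 88 = 0:
  Δ = 19² - 4·88 = 361 - 352 = 9,  λ = (19 ± √9)/2 = (19 ± 3)/2 = 11 or 8.
  Sorted: λ_1 = 11,  λ_2 = 8,  λ_3 = 7  (check: sum = 26 = tr ✓).

Step 4 — unit eigenvector for λ_1 = 11: v spans the null space of (Sigma - λ_1 I), whose rows are
  r_1 = (-2, -2, 0),  r_2 = (-2, -2, 0),  r_3 = (0, 0, -3).
  v is orthogonal to every row, so take v ∝ r_1 × r_3 = ((-2)·(-3) - (0)·(0), (0)·(0) - (-2)·(-3), (-2)·(0) - (-2)·(0)) = (6, -6, 0).
  Rescale (divide by 6): u = (1, -1, 0).
  ||u|| = √((1)² + (-1)² + (0)²) = √(2) ≈ 1.4142,  v_1 = u/||u|| ≈ (0.7071, -0.7071, 0) (||v_1|| = 1).

λ_1 = 11,  λ_2 = 8,  λ_3 = 7;  v_1 ≈ (0.7071, -0.7071, 0)


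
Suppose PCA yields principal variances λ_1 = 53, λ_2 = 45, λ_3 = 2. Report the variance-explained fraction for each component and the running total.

Step 1 — total variance = trace(Sigma) = Σ λ_i = 53 + 45 + 2 = 100.

Step 2 — fraction explained by component i = λ_i / Σ λ:
  PC1: 53/100 = 0.53
  PC2: 45/100 = 0.45
  PC3: 2/100 = 0.02

Step 3 — cumulative fraction after k components = (λ_1 + ... + λ_k) / Σ λ:
  k = 1: 53/100 = 0.53
  k = 2: (53 + 45)/100 = 98/100 = 0.98
  k = 3: (53 + 45 + 2)/100 = 100/100 = 1

Summary (fraction, with percent):

explained: PC1 0.53 (53%), PC2 0.45 (45%), PC3 0.02 (2%);  cumulative: 0.53, 0.98, 1


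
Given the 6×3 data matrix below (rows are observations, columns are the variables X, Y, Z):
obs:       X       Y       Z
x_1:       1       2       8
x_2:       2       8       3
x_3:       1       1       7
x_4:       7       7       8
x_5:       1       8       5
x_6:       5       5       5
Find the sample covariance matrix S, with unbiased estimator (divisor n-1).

Step 1 — column means:
  mean(X) = (1 + 2 + 1 + 7 + 1 + 5) / 6 = 17/6 = 2.8333
  mean(Y) = (2 + 8 + 1 + 7 + 8 + 5) / 6 = 31/6 = 5.1667
  mean(Z) = (8 + 3 + 7 + 8 + 5 + 5) / 6 = 36/6 = 6

Step 2 — sample covariance S[i,j] = (1/(n-1)) · Σ_k (x_{k,i} - mean_i) · (x_{k,j} - mean_j), with n-1 = 5.
  S[X,X] = ((-1.8333)·(-1.8333) + (-0.8333)·(-0.8333) + (-1.8333)·(-1.8333) + (4.1667)·(4.1667) + (-1.8333)·(-1.8333) + (2.1667)·(2.1667)) / 5 = 32.8333/5 = 6.5667
  S[X,Y] = ((-1.8333)·(-3.1667) + (-0.8333)·(2.8333) + (-1.8333)·(-4.1667) + (4.1667)·(1.8333) + (-1.8333)·(2.8333) + (2.1667)·(-0.1667)) / 5 = 13.1667/5 = 2.6333
  S[X,Z] = ((-1.8333)·(2) + (-0.8333)·(-3) + (-1.8333)·(1) + (4.1667)·(2) + (-1.8333)·(-1) + (2.1667)·(-1)) / 5 = 5/5 = 1
  S[Y,Y] = ((-3.1667)·(-3.1667) + (2.8333)·(2.8333) + (-4.1667)·(-4.1667) + (1.8333)·(1.8333) + (2.8333)·(2.8333) + (-0.1667)·(-0.1667)) / 5 = 46.8333/5 = 9.3667
  S[Y,Z] = ((-3.1667)·(2) + (2.8333)·(-3) + (-4.1667)·(1) + (1.8333)·(2) + (2.8333)·(-1) + (-0.1667)·(-1)) / 5 = -18/5 = -3.6
  S[Z,Z] = ((2)·(2) + (-3)·(-3) + (1)·(1) + (2)·(2) + (-1)·(-1) + (-1)·(-1)) / 5 = 20/5 = 4

S is symmetric (S[j,i] = S[i,j]). Assembling:

S = [[6.5667, 2.6333, 1],
 [2.6333, 9.3667, -3.6],
 [1, -3.6, 4]]


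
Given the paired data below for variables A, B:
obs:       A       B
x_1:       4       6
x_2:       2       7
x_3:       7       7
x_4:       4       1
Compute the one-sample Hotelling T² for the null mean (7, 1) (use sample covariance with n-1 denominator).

Step 1 — sample mean vector:
  mean(A) = (4 + 2 + 7 + 4) / 4 = 17/4 = 4.25
  mean(B) = (6 + 7 + 7 + 1) / 4 = 21/4 = 5.25
  x̄ = (4.25, 5.25),  deviation x̄ - mu_0 = (4.25, 5.25) - (7, 1) = (-2.75, 4.25).

Step 2 — sample covariance matrix, S[i,j] = (1/(n-1)) · Σ_k (x_{k,i} - mean_i) · (x_{k,j} - mean_j), divisor n-1 = 3:
  S[A,A] = ((-0.25)·(-0.25) + (-2.25)·(-2.25) + (2.75)·(2.75) + (-0.25)·(-0.25)) / 3 = 12.75/3 = 4.25
  S[A,B] = ((-0.25)·(0.75) + (-2.25)·(1.75) + (2.75)·(1.75) + (-0.25)·(-4.25)) / 3 = 1.75/3 = 0.5833
  S[B,B] = ((0.75)·(0.75) + (1.75)·(1.75) + (1.75)·(1.75) + (-4.25)·(-4.25)) / 3 = 24.75/3 = 8.25
  S = [[4.25, 0.5833],
 [0.5833, 8.25]].

Step 3 — invert S. det(S) = 4.25·8.25 - (0.5833)² = 34.7222.
  S^{-1} = (1/det) · [[d, -b], [-b, a]] = [[0.2376, -0.0168],
 [-0.0168, 0.1224]].

Step 4 — quadratic form (x̄ - mu_0)^T · S^{-1} · (x̄ - mu_0):
  S^{-1} · (x̄ - mu_0) = (-0.7248, 0.5664),
  (x̄ - mu_0)^T · [...] = (-2.75)·(-0.7248) + (4.25)·(0.5664) = 4.4004.

Step 5 — scale by n: T² = 4 · 4.4004 = 17.6016.

T² ≈ 17.6016


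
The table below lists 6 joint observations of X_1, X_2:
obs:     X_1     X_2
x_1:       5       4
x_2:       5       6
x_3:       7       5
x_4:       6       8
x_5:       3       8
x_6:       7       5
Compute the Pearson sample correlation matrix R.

Step 1 — column means:
  mean(X_1) = (5 + 5 + 7 + 6 + 3 + 7) / 6 = 33/6 = 5.5
  mean(X_2) = (4 + 6 + 5 + 8 + 8 + 5) / 6 = 36/6 = 6

Step 2 — sample variances and covariances s[i,j] = (1/(n-1)) · Σ_k (x_{k,i} - mean_i) · (x_{k,j} - mean_j), with n-1 = 5:
  s[X_1,X_1] = ((-0.5)·(-0.5) + (-0.5)·(-0.5) + (1.5)·(1.5) + (0.5)·(0.5) + (-2.5)·(-2.5) + (1.5)·(1.5)) / 5 = 11.5/5 = 2.3
  s[X_1,X_2] = ((-0.5)·(-2) + (-0.5)·(0) + (1.5)·(-1) + (0.5)·(2) + (-2.5)·(2) + (1.5)·(-1)) / 5 = -6/5 = -1.2
  s[X_2,X_2] = ((-2)·(-2) + (0)·(0) + (-1)·(-1) + (2)·(2) + (2)·(2) + (-1)·(-1)) / 5 = 14/5 = 2.8
  Sample standard deviations s_i = √(s[i,i]):
  s(X_1) = √(2.3) = 1.5166
  s(X_2) = √(2.8) = 1.6733

Step 3 — r_{ij} = s_{ij} / (s_i · s_j):
  r[X_1,X_1] = 1 (diagonal).
  r[X_1,X_2] = -1.2 / (1.5166 · 1.6733) = -1.2 / 2.5377 = -0.4729
  r[X_2,X_2] = 1 (diagonal).

R is symmetric with unit diagonal. Assembling:

R = [[1, -0.4729],
 [-0.4729, 1]]


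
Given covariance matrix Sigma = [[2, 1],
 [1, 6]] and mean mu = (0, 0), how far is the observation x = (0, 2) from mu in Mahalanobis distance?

Step 1 — centre the observation: (x - mu) = (0, 2).

Step 2 — invert Sigma. det(Sigma) = 2·6 - (1)² = 11.
  Sigma^{-1} = (1/det) · [[d, -b], [-b, a]] = [[0.5455, -0.0909],
 [-0.0909, 0.1818]].

Step 3 — form the quadratic (x - mu)^T · Sigma^{-1} · (x - mu):
  Sigma^{-1} · (x - mu) = (-0.1818, 0.3636).
  (x - mu)^T · [Sigma^{-1} · (x - mu)] = (0)·(-0.1818) + (2)·(0.3636) = 0.7273.

Step 4 — take square root: d = √(0.7273) ≈ 0.8528.

d(x, mu) = √(0.7273) ≈ 0.8528


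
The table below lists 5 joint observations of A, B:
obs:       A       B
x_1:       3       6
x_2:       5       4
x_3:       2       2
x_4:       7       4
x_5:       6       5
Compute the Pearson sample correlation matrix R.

Step 1 — column means:
  mean(A) = (3 + 5 + 2 + 7 + 6) / 5 = 23/5 = 4.6
  mean(B) = (6 + 4 + 2 + 4 + 5) / 5 = 21/5 = 4.2

Step 2 — sample variances and covariances s[i,j] = (1/(n-1)) · Σ_k (x_{k,i} - mean_i) · (x_{k,j} - mean_j), with n-1 = 4:
  s[A,A] = ((-1.6)·(-1.6) + (0.4)·(0.4) + (-2.6)·(-2.6) + (2.4)·(2.4) + (1.4)·(1.4)) / 4 = 17.2/4 = 4.3
  s[A,B] = ((-1.6)·(1.8) + (0.4)·(-0.2) + (-2.6)·(-2.2) + (2.4)·(-0.2) + (1.4)·(0.8)) / 4 = 3.4/4 = 0.85
  s[B,B] = ((1.8)·(1.8) + (-0.2)·(-0.2) + (-2.2)·(-2.2) + (-0.2)·(-0.2) + (0.8)·(0.8)) / 4 = 8.8/4 = 2.2
  Sample standard deviations s_i = √(s[i,i]):
  s(A) = √(4.3) = 2.0736
  s(B) = √(2.2) = 1.4832

Step 3 — r_{ij} = s_{ij} / (s_i · s_j):
  r[A,A] = 1 (diagonal).
  r[A,B] = 0.85 / (2.0736 · 1.4832) = 0.85 / 3.0757 = 0.2764
  r[B,B] = 1 (diagonal).

R is symmetric with unit diagonal. Assembling:

R = [[1, 0.2764],
 [0.2764, 1]]


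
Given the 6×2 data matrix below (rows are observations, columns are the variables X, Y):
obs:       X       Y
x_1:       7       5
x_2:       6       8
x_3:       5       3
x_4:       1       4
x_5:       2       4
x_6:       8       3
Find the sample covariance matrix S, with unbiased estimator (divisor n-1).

Step 1 — column means:
  mean(X) = (7 + 6 + 5 + 1 + 2 + 8) / 6 = 29/6 = 4.8333
  mean(Y) = (5 + 8 + 3 + 4 + 4 + 3) / 6 = 27/6 = 4.5

Step 2 — sample covariance S[i,j] = (1/(n-1)) · Σ_k (x_{k,i} - mean_i) · (x_{k,j} - mean_j), with n-1 = 5.
  S[X,X] = ((2.1667)·(2.1667) + (1.1667)·(1.1667) + (0.1667)·(0.1667) + (-3.8333)·(-3.8333) + (-2.8333)·(-2.8333) + (3.1667)·(3.1667)) / 5 = 38.8333/5 = 7.7667
  S[X,Y] = ((2.1667)·(0.5) + (1.1667)·(3.5) + (0.1667)·(-1.5) + (-3.8333)·(-0.5) + (-2.8333)·(-0.5) + (3.1667)·(-1.5)) / 5 = 3.5/5 = 0.7
  S[Y,Y] = ((0.5)·(0.5) + (3.5)·(3.5) + (-1.5)·(-1.5) + (-0.5)·(-0.5) + (-0.5)·(-0.5) + (-1.5)·(-1.5)) / 5 = 17.5/5 = 3.5

S is symmetric (S[j,i] = S[i,j]). Assembling:

S = [[7.7667, 0.7],
 [0.7, 3.5]]


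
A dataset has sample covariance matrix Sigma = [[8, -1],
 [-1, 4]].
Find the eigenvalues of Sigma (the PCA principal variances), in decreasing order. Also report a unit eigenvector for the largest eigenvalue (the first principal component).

Step 1 — characteristic polynomial of 2×2 Sigma:
  det(Sigma - λI) = λ² - trace · λ + det = 0.
  trace = 8 + 4 = 12, det = 8·4 - (-1)² = 31.
Step 2 — discriminant:
  Δ = trace² - 4·det = 144 - 124 = 20.
Step 3 — eigenvalues:
  λ = (trace ± √Δ)/2 = (12 ± 4.4721)/2,
  λ_1 = 8.2361,  λ_2 = 3.7639.

Step 4 — unit eigenvector for λ_1: solve (Sigma - λ_1 I)v = 0. First row:
  (8 - 8.2361)·v_x + (-1)·v_y = 0, i.e. (-0.2361)·v_x + (-1)·v_y = 0,
  so v ∝ (b, λ_1 - a) = (-1, 0.2361); multiply by -1 so the first entry is positive: u = (1, -0.2361).
  ||u|| = √((1)² + (-0.2361)²) = √(1.0557) ≈ 1.0275,
  v_1 = u/||u|| ≈ (0.9732, -0.2298) (||v_1|| = 1).

λ_1 = 8.2361,  λ_2 = 3.7639;  v_1 ≈ (0.9732, -0.2298)


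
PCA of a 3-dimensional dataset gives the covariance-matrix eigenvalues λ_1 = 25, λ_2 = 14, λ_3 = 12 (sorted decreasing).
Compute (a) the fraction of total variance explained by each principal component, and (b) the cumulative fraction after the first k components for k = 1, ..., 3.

Step 1 — total variance = trace(Sigma) = Σ λ_i = 25 + 14 + 12 = 51.

Step 2 — fraction explained by component i = λ_i / Σ λ:
  PC1: 25/51 = 0.4902
  PC2: 14/51 = 0.2745
  PC3: 12/51 = 0.2353

Step 3 — cumulative fraction after k components = (λ_1 + ... + λ_k) / Σ λ:
  k = 1: 25/51 = 0.4902
  k = 2: (25 + 14)/51 = 39/51 = 0.7647
  k = 3: (25 + 14 + 12)/51 = 51/51 = 1

Summary (fraction, with percent):

explained: PC1 0.4902 (49.02%), PC2 0.2745 (27.45%), PC3 0.2353 (23.53%);  cumulative: 0.4902, 0.7647, 1


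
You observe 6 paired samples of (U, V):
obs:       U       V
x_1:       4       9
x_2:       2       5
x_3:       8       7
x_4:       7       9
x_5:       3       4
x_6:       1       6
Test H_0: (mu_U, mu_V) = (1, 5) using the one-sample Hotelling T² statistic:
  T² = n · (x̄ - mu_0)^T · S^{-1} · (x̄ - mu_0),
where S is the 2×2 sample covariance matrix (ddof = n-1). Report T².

Step 1 — sample mean vector:
  mean(U) = (4 + 2 + 8 + 7 + 3 + 1) / 6 = 25/6 = 4.1667
  mean(V) = (9 + 5 + 7 + 9 + 4 + 6) / 6 = 40/6 = 6.6667
  x̄ = (4.1667, 6.6667),  deviation x̄ - mu_0 = (4.1667, 6.6667) - (1, 5) = (3.1667, 1.6667).

Step 2 — sample covariance matrix, S[i,j] = (1/(n-1)) · Σ_k (x_{k,i} - mean_i) · (x_{k,j} - mean_j), divisor n-1 = 5:
  S[U,U] = ((-0.1667)·(-0.1667) + (-2.1667)·(-2.1667) + (3.8333)·(3.8333) + (2.8333)·(2.8333) + (-1.1667)·(-1.1667) + (-3.1667)·(-3.1667)) / 5 = 38.8333/5 = 7.7667
  S[U,V] = ((-0.1667)·(2.3333) + (-2.1667)·(-1.6667) + (3.8333)·(0.3333) + (2.8333)·(2.3333) + (-1.1667)·(-2.6667) + (-3.1667)·(-0.6667)) / 5 = 16.3333/5 = 3.2667
  S[V,V] = ((2.3333)·(2.3333) + (-1.6667)·(-1.6667) + (0.3333)·(0.3333) + (2.3333)·(2.3333) + (-2.6667)·(-2.6667) + (-0.6667)·(-0.6667)) / 5 = 21.3333/5 = 4.2667
  S = [[7.7667, 3.2667],
 [3.2667, 4.2667]].

Step 3 — invert S. det(S) = 7.7667·4.2667 - (3.2667)² = 22.4667.
  S^{-1} = (1/det) · [[d, -b], [-b, a]] = [[0.1899, -0.1454],
 [-0.1454, 0.3457]].

Step 4 — quadratic form (x̄ - mu_0)^T · S^{-1} · (x̄ - mu_0):
  S^{-1} · (x̄ - mu_0) = (0.3591, 0.1157),
  (x̄ - mu_0)^T · [...] = (3.1667)·(0.3591) + (1.6667)·(0.1157) = 1.3299.

Step 5 — scale by n: T² = 6 · 1.3299 = 7.9792.

T² ≈ 7.9792


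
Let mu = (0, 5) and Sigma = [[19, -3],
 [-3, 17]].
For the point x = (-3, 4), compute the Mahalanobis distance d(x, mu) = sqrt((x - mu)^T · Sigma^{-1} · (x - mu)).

Step 1 — centre the observation: (x - mu) = (-3, -1).

Step 2 — invert Sigma. det(Sigma) = 19·17 - (-3)² = 314.
  Sigma^{-1} = (1/det) · [[d, -b], [-b, a]] = [[0.0541, 0.0096],
 [0.0096, 0.0605]].

Step 3 — form the quadratic (x - mu)^T · Sigma^{-1} · (x - mu):
  Sigma^{-1} · (x - mu) = (-0.172, -0.0892).
  (x - mu)^T · [Sigma^{-1} · (x - mu)] = (-3)·(-0.172) + (-1)·(-0.0892) = 0.6051.

Step 4 — take square root: d = √(0.6051) ≈ 0.7779.

d(x, mu) = √(0.6051) ≈ 0.7779


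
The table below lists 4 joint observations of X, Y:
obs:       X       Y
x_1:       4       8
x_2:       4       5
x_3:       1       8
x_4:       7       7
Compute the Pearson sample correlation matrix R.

Step 1 — column means:
  mean(X) = (4 + 4 + 1 + 7) / 4 = 16/4 = 4
  mean(Y) = (8 + 5 + 8 + 7) / 4 = 28/4 = 7

Step 2 — sample variances and covariances s[i,j] = (1/(n-1)) · Σ_k (x_{k,i} - mean_i) · (x_{k,j} - mean_j), with n-1 = 3:
  s[X,X] = ((0)·(0) + (0)·(0) + (-3)·(-3) + (3)·(3)) / 3 = 18/3 = 6
  s[X,Y] = ((0)·(1) + (0)·(-2) + (-3)·(1) + (3)·(0)) / 3 = -3/3 = -1
  s[Y,Y] = ((1)·(1) + (-2)·(-2) + (1)·(1) + (0)·(0)) / 3 = 6/3 = 2
  Sample standard deviations s_i = √(s[i,i]):
  s(X) = √(6) = 2.4495
  s(Y) = √(2) = 1.4142

Step 3 — r_{ij} = s_{ij} / (s_i · s_j):
  r[X,X] = 1 (diagonal).
  r[X,Y] = -1 / (2.4495 · 1.4142) = -1 / 3.4641 = -0.2887
  r[Y,Y] = 1 (diagonal).

R is symmetric with unit diagonal. Assembling:

R = [[1, -0.2887],
 [-0.2887, 1]]


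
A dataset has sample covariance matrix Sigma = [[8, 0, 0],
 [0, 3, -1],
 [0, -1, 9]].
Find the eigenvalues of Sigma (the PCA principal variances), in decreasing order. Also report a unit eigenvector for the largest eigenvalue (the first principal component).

Step 1 — characteristic polynomial p(λ) = det(λI - Sigma) = λ³ - tr·λ² + c_1·λ - det, where tr = trace, c_1 = sum of the principal 2×2 minors, det = det(Sigma):
  tr = 8 + 3 + 9 = 20,
  c_1 = (8·3 - (0)²) + (8·9 - (0)²) + (3·9 - (-1)²) = 24 + 72 + 26 = 122,
  det = 8·(3·9 - (-1)²) - (0)·((0)·9 - (-1)·(0)) + (0)·((0)·(-1) - 3·(0)) = 8·(26) - (0)·(0) + (0)·(0) = 208.
  So p(λ) = λ³ - 20λ² + 122λ - 208.
Step 2 — look for an integer root (rational root theorem: any rational root is an integer divisor of 208). Testing λ = 8:
  p(8) = 512 - 1280 + 976 - 208 = 0  ✓
  Dividing out (λ - 8): p(λ) = (λ - 8)(λ² - 12λ + 26).
Step 3 — remaining eigenvalues from the quadratic λ² - 12λ + 26 = 0:
  Δ = 12² - 4·26 = 144 - 104 = 40,  λ = (12 ± √40)/2 = (12 ± 6.3246)/2 ≈ 9.1623 or 2.8377.
  Sorted: λ_1 = 9.1623,  λ_2 = 8,  λ_3 = 2.8377  (check: sum = 20 = tr ✓).

Step 4 — unit eigenvector for λ_1 ≈ 9.1623: v spans the null space of (Sigma - λ_1 I), whose rows are
  r_1 = (-1.1623, 0, 0),  r_2 = (0, -6.1623, -1),  r_3 = (0, -1, -0.1623).
  v is orthogonal to every row, so take v ∝ r_1 × r_2 = ((0)·(-1) - (0)·(-6.1623), (0)·(0) - (-1.1623)·(-1), (-1.1623)·(-6.1623) - (0)·(0)) ≈ (0, -1.1623, 7.1623).
  Rescale (multiply by -1 so the first nonzero entry is positive): u = (0, 1.1623, -7.1623).
  ||u|| = √((0)² + (1.1623)² + (-7.1623)²) = √(52.6491) ≈ 7.256,  v_1 = u/||u|| ≈ (0, 0.1602, -0.9871) (||v_1|| = 1).

λ_1 = 9.1623,  λ_2 = 8,  λ_3 = 2.8377;  v_1 ≈ (0, 0.1602, -0.9871)


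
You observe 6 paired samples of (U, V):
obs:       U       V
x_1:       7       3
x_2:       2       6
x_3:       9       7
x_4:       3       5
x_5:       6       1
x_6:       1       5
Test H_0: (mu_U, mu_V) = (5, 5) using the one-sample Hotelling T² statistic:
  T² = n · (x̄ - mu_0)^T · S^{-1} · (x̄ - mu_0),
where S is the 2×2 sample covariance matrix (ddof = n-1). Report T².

Step 1 — sample mean vector:
  mean(U) = (7 + 2 + 9 + 3 + 6 + 1) / 6 = 28/6 = 4.6667
  mean(V) = (3 + 6 + 7 + 5 + 1 + 5) / 6 = 27/6 = 4.5
  x̄ = (4.6667, 4.5),  deviation x̄ - mu_0 = (4.6667, 4.5) - (5, 5) = (-0.3333, -0.5).

Step 2 — sample covariance matrix, S[i,j] = (1/(n-1)) · Σ_k (x_{k,i} - mean_i) · (x_{k,j} - mean_j), divisor n-1 = 5:
  S[U,U] = ((2.3333)·(2.3333) + (-2.6667)·(-2.6667) + (4.3333)·(4.3333) + (-1.6667)·(-1.6667) + (1.3333)·(1.3333) + (-3.6667)·(-3.6667)) / 5 = 49.3333/5 = 9.8667
  S[U,V] = ((2.3333)·(-1.5) + (-2.6667)·(1.5) + (4.3333)·(2.5) + (-1.6667)·(0.5) + (1.3333)·(-3.5) + (-3.6667)·(0.5)) / 5 = -4/5 = -0.8
  S[V,V] = ((-1.5)·(-1.5) + (1.5)·(1.5) + (2.5)·(2.5) + (0.5)·(0.5) + (-3.5)·(-3.5) + (0.5)·(0.5)) / 5 = 23.5/5 = 4.7
  S = [[9.8667, -0.8],
 [-0.8, 4.7]].

Step 3 — invert S. det(S) = 9.8667·4.7 - (-0.8)² = 45.7333.
  S^{-1} = (1/det) · [[d, -b], [-b, a]] = [[0.1028, 0.0175],
 [0.0175, 0.2157]].

Step 4 — quadratic form (x̄ - mu_0)^T · S^{-1} · (x̄ - mu_0):
  S^{-1} · (x̄ - mu_0) = (-0.043, -0.1137),
  (x̄ - mu_0)^T · [...] = (-0.3333)·(-0.043) + (-0.5)·(-0.1137) = 0.0712.

Step 5 — scale by n: T² = 6 · 0.0712 = 0.4271.

T² ≈ 0.4271


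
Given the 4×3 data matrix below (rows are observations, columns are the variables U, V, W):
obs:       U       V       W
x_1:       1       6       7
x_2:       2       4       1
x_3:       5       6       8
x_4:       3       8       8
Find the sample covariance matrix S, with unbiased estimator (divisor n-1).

Step 1 — column means:
  mean(U) = (1 + 2 + 5 + 3) / 4 = 11/4 = 2.75
  mean(V) = (6 + 4 + 6 + 8) / 4 = 24/4 = 6
  mean(W) = (7 + 1 + 8 + 8) / 4 = 24/4 = 6

Step 2 — sample covariance S[i,j] = (1/(n-1)) · Σ_k (x_{k,i} - mean_i) · (x_{k,j} - mean_j), with n-1 = 3.
  S[U,U] = ((-1.75)·(-1.75) + (-0.75)·(-0.75) + (2.25)·(2.25) + (0.25)·(0.25)) / 3 = 8.75/3 = 2.9167
  S[U,V] = ((-1.75)·(0) + (-0.75)·(-2) + (2.25)·(0) + (0.25)·(2)) / 3 = 2/3 = 0.6667
  S[U,W] = ((-1.75)·(1) + (-0.75)·(-5) + (2.25)·(2) + (0.25)·(2)) / 3 = 7/3 = 2.3333
  S[V,V] = ((0)·(0) + (-2)·(-2) + (0)·(0) + (2)·(2)) / 3 = 8/3 = 2.6667
  S[V,W] = ((0)·(1) + (-2)·(-5) + (0)·(2) + (2)·(2)) / 3 = 14/3 = 4.6667
  S[W,W] = ((1)·(1) + (-5)·(-5) + (2)·(2) + (2)·(2)) / 3 = 34/3 = 11.3333

S is symmetric (S[j,i] = S[i,j]). Assembling:

S = [[2.9167, 0.6667, 2.3333],
 [0.6667, 2.6667, 4.6667],
 [2.3333, 4.6667, 11.3333]]


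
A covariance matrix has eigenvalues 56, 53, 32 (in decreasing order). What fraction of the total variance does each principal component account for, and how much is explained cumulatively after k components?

Step 1 — total variance = trace(Sigma) = Σ λ_i = 56 + 53 + 32 = 141.

Step 2 — fraction explained by component i = λ_i / Σ λ:
  PC1: 56/141 = 0.3972
  PC2: 53/141 = 0.3759
  PC3: 32/141 = 0.227

Step 3 — cumulative fraction after k components = (λ_1 + ... + λ_k) / Σ λ:
  k = 1: 56/141 = 0.3972
  k = 2: (56 + 53)/141 = 109/141 = 0.773
  k = 3: (56 + 53 + 32)/141 = 141/141 = 1

Summary (fraction, with percent):

explained: PC1 0.3972 (39.72%), PC2 0.3759 (37.59%), PC3 0.227 (22.7%);  cumulative: 0.3972, 0.773, 1


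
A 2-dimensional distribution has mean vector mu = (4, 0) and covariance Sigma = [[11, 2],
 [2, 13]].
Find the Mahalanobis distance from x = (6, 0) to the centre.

Step 1 — centre the observation: (x - mu) = (2, 0).

Step 2 — invert Sigma. det(Sigma) = 11·13 - (2)² = 139.
  Sigma^{-1} = (1/det) · [[d, -b], [-b, a]] = [[0.0935, -0.0144],
 [-0.0144, 0.0791]].

Step 3 — form the quadratic (x - mu)^T · Sigma^{-1} · (x - mu):
  Sigma^{-1} · (x - mu) = (0.1871, -0.0288).
  (x - mu)^T · [Sigma^{-1} · (x - mu)] = (2)·(0.1871) + (0)·(-0.0288) = 0.3741.

Step 4 — take square root: d = √(0.3741) ≈ 0.6116.

d(x, mu) = √(0.3741) ≈ 0.6116


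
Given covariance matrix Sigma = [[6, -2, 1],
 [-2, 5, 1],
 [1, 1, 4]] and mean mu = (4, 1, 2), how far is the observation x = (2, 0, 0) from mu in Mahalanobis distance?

Step 1 — centre the observation: (x - mu) = (-2, -1, -2).

Step 2 — invert Sigma (cofactor / det for 3×3, or solve directly):
  Sigma^{-1} = [[0.2135, 0.1011, -0.0787],
 [0.1011, 0.2584, -0.0899],
 [-0.0787, -0.0899, 0.2921]].

Step 3 — form the quadratic (x - mu)^T · Sigma^{-1} · (x - mu):
  Sigma^{-1} · (x - mu) = (-0.3708, -0.2809, -0.3371).
  (x - mu)^T · [Sigma^{-1} · (x - mu)] = (-2)·(-0.3708) + (-1)·(-0.2809) + (-2)·(-0.3371) = 1.6966.

Step 4 — take square root: d = √(1.6966) ≈ 1.3025.

d(x, mu) = √(1.6966) ≈ 1.3025


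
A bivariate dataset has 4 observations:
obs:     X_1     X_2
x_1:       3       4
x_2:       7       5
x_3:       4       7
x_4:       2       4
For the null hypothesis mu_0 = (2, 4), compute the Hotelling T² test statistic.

Step 1 — sample mean vector:
  mean(X_1) = (3 + 7 + 4 + 2) / 4 = 16/4 = 4
  mean(X_2) = (4 + 5 + 7 + 4) / 4 = 20/4 = 5
  x̄ = (4, 5),  deviation x̄ - mu_0 = (4, 5) - (2, 4) = (2, 1).

Step 2 — sample covariance matrix, S[i,j] = (1/(n-1)) · Σ_k (x_{k,i} - mean_i) · (x_{k,j} - mean_j), divisor n-1 = 3:
  S[X_1,X_1] = ((-1)·(-1) + (3)·(3) + (0)·(0) + (-2)·(-2)) / 3 = 14/3 = 4.6667
  S[X_1,X_2] = ((-1)·(-1) + (3)·(0) + (0)·(2) + (-2)·(-1)) / 3 = 3/3 = 1
  S[X_2,X_2] = ((-1)·(-1) + (0)·(0) + (2)·(2) + (-1)·(-1)) / 3 = 6/3 = 2
  S = [[4.6667, 1],
 [1, 2]].

Step 3 — invert S. det(S) = 4.6667·2 - (1)² = 8.3333.
  S^{-1} = (1/det) · [[d, -b], [-b, a]] = [[0.24, -0.12],
 [-0.12, 0.56]].

Step 4 — quadratic form (x̄ - mu_0)^T · S^{-1} · (x̄ - mu_0):
  S^{-1} · (x̄ - mu_0) = (0.36, 0.32),
  (x̄ - mu_0)^T · [...] = (2)·(0.36) + (1)·(0.32) = 1.04.

Step 5 — scale by n: T² = 4 · 1.04 = 4.16.

T² ≈ 4.16


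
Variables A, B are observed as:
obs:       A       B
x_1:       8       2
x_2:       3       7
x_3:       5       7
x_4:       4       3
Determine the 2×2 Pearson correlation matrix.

Step 1 — column means:
  mean(A) = (8 + 3 + 5 + 4) / 4 = 20/4 = 5
  mean(B) = (2 + 7 + 7 + 3) / 4 = 19/4 = 4.75

Step 2 — sample variances and covariances s[i,j] = (1/(n-1)) · Σ_k (x_{k,i} - mean_i) · (x_{k,j} - mean_j), with n-1 = 3:
  s[A,A] = ((3)·(3) + (-2)·(-2) + (0)·(0) + (-1)·(-1)) / 3 = 14/3 = 4.6667
  s[A,B] = ((3)·(-2.75) + (-2)·(2.25) + (0)·(2.25) + (-1)·(-1.75)) / 3 = -11/3 = -3.6667
  s[B,B] = ((-2.75)·(-2.75) + (2.25)·(2.25) + (2.25)·(2.25) + (-1.75)·(-1.75)) / 3 = 20.75/3 = 6.9167
  Sample standard deviations s_i = √(s[i,i]):
  s(A) = √(4.6667) = 2.1602
  s(B) = √(6.9167) = 2.63

Step 3 — r_{ij} = s_{ij} / (s_i · s_j):
  r[A,A] = 1 (diagonal).
  r[A,B] = -3.6667 / (2.1602 · 2.63) = -3.6667 / 5.6814 = -0.6454
  r[B,B] = 1 (diagonal).

R is symmetric with unit diagonal. Assembling:

R = [[1, -0.6454],
 [-0.6454, 1]]


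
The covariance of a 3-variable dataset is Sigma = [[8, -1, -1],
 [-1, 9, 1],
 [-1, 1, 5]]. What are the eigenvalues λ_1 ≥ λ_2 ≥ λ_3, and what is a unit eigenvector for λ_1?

Step 1 — characteristic polynomial p(λ) = det(λI - Sigma) = λ³ - tr·λ² + c_1·λ - det, where tr = trace, c_1 = sum of the principal 2×2 minors, det = det(Sigma):
  tr = 8 + 9 + 5 = 22,
  c_1 = (8·9 - (-1)²) + (8·5 - (-1)²) + (9·5 - (1)²) = 71 + 39 + 44 = 154,
  det = 8·(9·5 - (1)²) - (-1)·((-1)·5 - (1)·(-1)) + (-1)·((-1)·(1) - 9·(-1)) = 8·(44) - (-1)·(-4) + (-1)·(8) = 340.
  So p(λ) = λ³ - 22λ² + 154λ - 340.
Step 2 — look for an integer root (rational root theorem: any rational root is an integer divisor of 340). Testing λ = 10:
  p(10) = 1000 - 2200 + 1540 - 340 = 0  ✓
  Dividing out (λ - 10): p(λ) = (λ - 10)(λ² - 12λ + 34).
Step 3 — remaining eigenvalues from the quadratic λ² - 12λ + 34 = 0:
  Δ = 12² - 4·34 = 144 - 136 = 8,  λ = (12 ± √8)/2 = (12 ± 2.8284)/2 ≈ 7.4142 or 4.5858.
  Sorted: λ_1 = 10,  λ_2 = 7.4142,  λ_3 = 4.5858  (check: sum = 22 = tr ✓).

Step 4 — unit eigenvector for λ_1 = 10: v spans the null space of (Sigma - λ_1 I), whose rows are
  r_1 = (-2, -1, -1),  r_2 = (-1, -1, 1),  r_3 = (-1, 1, -5).
  v is orthogonal to every row, so take v ∝ r_1 × r_2 = ((-1)·(1) - (-1)·(-1), (-1)·(-1) - (-2)·(1), (-2)·(-1) - (-1)·(-1)) = (-2, 3, 1).
  Rescale (multiply by -1 so the first nonzero entry is positive): u = (2, -3, -1).
  ||u|| = √((2)² + (-3)² + (-1)²) = √(14) ≈ 3.7417,  v_1 = u/||u|| ≈ (0.5345, -0.8018, -0.2673) (||v_1|| = 1).

λ_1 = 10,  λ_2 = 7.4142,  λ_3 = 4.5858;  v_1 ≈ (0.5345, -0.8018, -0.2673)


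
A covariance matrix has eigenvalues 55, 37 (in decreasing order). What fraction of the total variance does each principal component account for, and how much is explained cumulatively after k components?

Step 1 — total variance = trace(Sigma) = Σ λ_i = 55 + 37 = 92.

Step 2 — fraction explained by component i = λ_i / Σ λ:
  PC1: 55/92 = 0.5978
  PC2: 37/92 = 0.4022

Step 3 — cumulative fraction after k components = (λ_1 + ... + λ_k) / Σ λ:
  k = 1: 55/92 = 0.5978
  k = 2: (55 + 37)/92 = 92/92 = 1

Summary (fraction, with percent):

explained: PC1 0.5978 (59.78%), PC2 0.4022 (40.22%);  cumulative: 0.5978, 1


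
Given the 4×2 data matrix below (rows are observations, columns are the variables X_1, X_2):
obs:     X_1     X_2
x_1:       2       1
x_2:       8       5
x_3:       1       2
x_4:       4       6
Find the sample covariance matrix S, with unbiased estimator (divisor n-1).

Step 1 — column means:
  mean(X_1) = (2 + 8 + 1 + 4) / 4 = 15/4 = 3.75
  mean(X_2) = (1 + 5 + 2 + 6) / 4 = 14/4 = 3.5

Step 2 — sample covariance S[i,j] = (1/(n-1)) · Σ_k (x_{k,i} - mean_i) · (x_{k,j} - mean_j), with n-1 = 3.
  S[X_1,X_1] = ((-1.75)·(-1.75) + (4.25)·(4.25) + (-2.75)·(-2.75) + (0.25)·(0.25)) / 3 = 28.75/3 = 9.5833
  S[X_1,X_2] = ((-1.75)·(-2.5) + (4.25)·(1.5) + (-2.75)·(-1.5) + (0.25)·(2.5)) / 3 = 15.5/3 = 5.1667
  S[X_2,X_2] = ((-2.5)·(-2.5) + (1.5)·(1.5) + (-1.5)·(-1.5) + (2.5)·(2.5)) / 3 = 17/3 = 5.6667

S is symmetric (S[j,i] = S[i,j]). Assembling:

S = [[9.5833, 5.1667],
 [5.1667, 5.6667]]


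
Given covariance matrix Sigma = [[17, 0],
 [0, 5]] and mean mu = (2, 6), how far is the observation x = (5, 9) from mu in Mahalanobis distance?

Step 1 — centre the observation: (x - mu) = (3, 3).

Step 2 — invert Sigma. det(Sigma) = 17·5 - (0)² = 85.
  Sigma^{-1} = (1/det) · [[d, -b], [-b, a]] = [[0.0588, 0],
 [0, 0.2]].

Step 3 — form the quadratic (x - mu)^T · Sigma^{-1} · (x - mu):
  Sigma^{-1} · (x - mu) = (0.1765, 0.6).
  (x - mu)^T · [Sigma^{-1} · (x - mu)] = (3)·(0.1765) + (3)·(0.6) = 2.3294.

Step 4 — take square root: d = √(2.3294) ≈ 1.5262.

d(x, mu) = √(2.3294) ≈ 1.5262
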